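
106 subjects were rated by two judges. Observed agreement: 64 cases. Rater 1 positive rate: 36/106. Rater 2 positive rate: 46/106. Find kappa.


P_o = 64/106 = 0.603774
P_e = (36*46 + 70*60) / 11236 = 0.521182
kappa = (P_o - P_e) / (1 - P_e)
kappa = (0.603774 - 0.521182) / (1 - 0.521182)
kappa = 0.1725

0.1725


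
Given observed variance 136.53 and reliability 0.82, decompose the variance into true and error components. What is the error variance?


var_true = rxx * var_obs = 0.82 * 136.53 = 111.9546
var_error = var_obs - var_true
var_error = 136.53 - 111.9546
var_error = 24.5754

24.5754


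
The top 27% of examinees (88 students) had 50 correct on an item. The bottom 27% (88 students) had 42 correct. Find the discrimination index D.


p_upper = 50/88 = 0.5682
p_lower = 42/88 = 0.4773
D = 0.5682 - 0.4773 = 0.0909

0.0909


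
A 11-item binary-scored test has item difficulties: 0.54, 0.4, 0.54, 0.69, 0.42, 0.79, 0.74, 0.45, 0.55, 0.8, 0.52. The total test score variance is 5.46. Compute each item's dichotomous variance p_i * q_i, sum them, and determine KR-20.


For each item, compute p_i * q_i:
  Item 1: 0.54 * 0.46 = 0.2484
  Item 2: 0.4 * 0.6 = 0.24
  Item 3: 0.54 * 0.46 = 0.2484
  Item 4: 0.69 * 0.31 = 0.2139
  Item 5: 0.42 * 0.58 = 0.2436
  Item 6: 0.79 * 0.21 = 0.1659
  Item 7: 0.74 * 0.26 = 0.1924
  Item 8: 0.45 * 0.55 = 0.2475
  Item 9: 0.55 * 0.45 = 0.2475
  Item 10: 0.8 * 0.2 = 0.16
  Item 11: 0.52 * 0.48 = 0.2496
Sum(p_i * q_i) = 0.2484 + 0.24 + 0.2484 + 0.2139 + 0.2436 + 0.1659 + 0.1924 + 0.2475 + 0.2475 + 0.16 + 0.2496 = 2.4572
KR-20 = (k/(k-1)) * (1 - Sum(p_i*q_i) / Var_total)
= (11/10) * (1 - 2.4572/5.46)
= 1.1 * 0.55
KR-20 = 0.605

0.605


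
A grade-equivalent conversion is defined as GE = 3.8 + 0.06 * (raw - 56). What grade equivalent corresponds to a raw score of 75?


raw - median = 75 - 56 = 19
slope * diff = 0.06 * 19 = 1.14
GE = 3.8 + 1.14
GE = 4.94

4.94


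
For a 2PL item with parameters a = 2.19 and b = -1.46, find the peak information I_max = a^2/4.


For 2PL, max info at theta = b = -1.46
I_max = a^2 / 4 = 2.19^2 / 4
= 4.7961 / 4
I_max = 1.199

1.199


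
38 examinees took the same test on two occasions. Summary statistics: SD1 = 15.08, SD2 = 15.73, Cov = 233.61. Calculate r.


r = cov(X,Y) / (SD_X * SD_Y)
r = 233.61 / (15.08 * 15.73)
r = 233.61 / 237.2084
r = 0.9848

0.9848


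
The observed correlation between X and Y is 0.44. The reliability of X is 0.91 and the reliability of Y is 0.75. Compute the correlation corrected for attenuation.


r_corrected = rxy / sqrt(rxx * ryy)
= 0.44 / sqrt(0.91 * 0.75)
= 0.44 / sqrt(0.6825)
= 0.44 / 0.826136
r_corrected = 0.5326

0.5326


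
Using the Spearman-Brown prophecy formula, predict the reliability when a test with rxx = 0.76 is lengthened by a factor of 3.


r_new = (n * rxx) / (1 + (n-1) * rxx)
r_new = (3 * 0.76) / (1 + 2 * 0.76)
r_new = 2.28 / 2.52
r_new = 0.9048

0.9048


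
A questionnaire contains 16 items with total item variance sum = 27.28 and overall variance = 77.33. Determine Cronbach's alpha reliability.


alpha = (k/(k-1)) * (1 - sum(si^2)/s_total^2)
= (16/15) * (1 - 27.28/77.33)
alpha = 0.6904

0.6904


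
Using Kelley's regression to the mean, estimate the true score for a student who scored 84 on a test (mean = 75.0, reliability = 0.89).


T_est = rxx * X + (1 - rxx) * mean
T_est = 0.89 * 84 + 0.11 * 75.0
T_est = 74.76 + 8.25
T_est = 83.01

83.01


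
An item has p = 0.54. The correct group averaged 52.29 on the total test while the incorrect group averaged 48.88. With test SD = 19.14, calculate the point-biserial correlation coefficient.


q = 1 - p = 0.46
rpb = ((M1 - M0) / SD) * sqrt(p * q)
rpb = ((52.29 - 48.88) / 19.14) * sqrt(0.54 * 0.46)
rpb = 0.0888

0.0888


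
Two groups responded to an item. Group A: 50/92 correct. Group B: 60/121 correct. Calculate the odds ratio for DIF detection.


Odds_A = 50/42 = 1.1905
Odds_B = 60/61 = 0.9836
OR = Odds_A / Odds_B = 1.1905 / 0.9836
Exactly, OR = (50 * 61) / (42 * 60) = 3050 / 2520
OR = 1.2103

1.2103


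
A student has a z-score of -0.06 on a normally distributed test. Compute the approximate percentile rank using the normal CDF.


CDF(z) = 0.5 * (1 + erf(z/sqrt(2)))
erf(-0.0424) = -0.0478
CDF = 0.4761
Percentile rank = 0.4761 * 100 = 47.61

47.61


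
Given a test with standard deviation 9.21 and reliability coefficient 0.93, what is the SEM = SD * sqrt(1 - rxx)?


SEM = SD * sqrt(1 - rxx)
SEM = 9.21 * sqrt(1 - 0.93)
SEM = 9.21 * sqrt(0.07) = 9.21 * 0.264575
SEM = 2.4367

2.4367


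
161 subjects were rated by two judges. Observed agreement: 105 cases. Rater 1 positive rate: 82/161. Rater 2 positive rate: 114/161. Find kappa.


P_o = 105/161 = 0.652174
P_e = (82*114 + 79*47) / 25921 = 0.503877
kappa = (P_o - P_e) / (1 - P_e)
kappa = (0.652174 - 0.503877) / (1 - 0.503877)
kappa = 0.2989

0.2989


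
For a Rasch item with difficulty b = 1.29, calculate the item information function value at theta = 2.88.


P = 1/(1+exp(-(2.88-1.29))) = 0.8306
I = P*(1-P) = 0.8306 * 0.1694
I = 0.1407

0.1407


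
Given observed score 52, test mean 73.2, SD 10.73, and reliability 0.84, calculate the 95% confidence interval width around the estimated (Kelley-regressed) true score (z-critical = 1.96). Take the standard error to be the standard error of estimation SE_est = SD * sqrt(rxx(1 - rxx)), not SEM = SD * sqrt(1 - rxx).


True score estimate = 0.84*52 + 0.16*73.2 = 55.392
SE_est = SD * sqrt(rxx * (1 - rxx)) = 10.73 * sqrt(0.84 * 0.16) = 10.73 * sqrt(0.1344) = 3.933683
CI = T_est +/- z * SE_est, so width = 2 * z * SE_est = 2 * 1.96 * 3.933683
Width = 15.42

15.42


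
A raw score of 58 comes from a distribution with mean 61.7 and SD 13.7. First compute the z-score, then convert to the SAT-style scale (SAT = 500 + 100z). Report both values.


z = (X - mean) / SD = (58 - 61.7) / 13.7
z = -3.7 / 13.7
z = -0.2701
SAT-scale = SAT = 500 + 100z
Carry z at full precision (z = -3.7 / 13.7) into the conversion:
SAT-scale = 500 + 100 * (-3.7 / 13.7) = 500 + -370 / 13.7
SAT-scale = 500 + -27.0073
SAT-scale = 472.9927

472.9927


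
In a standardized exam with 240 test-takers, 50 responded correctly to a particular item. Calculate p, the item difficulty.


Item difficulty p = number correct / total examinees
p = 50 / 240
p = 0.2083

0.2083


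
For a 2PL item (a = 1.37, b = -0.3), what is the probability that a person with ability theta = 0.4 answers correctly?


a*(theta - b) = 1.37 * (0.4 - -0.3) = 0.959
exp(-0.959) = 0.3833
P = 1 / (1 + 0.3833)
P = 0.7229

0.7229


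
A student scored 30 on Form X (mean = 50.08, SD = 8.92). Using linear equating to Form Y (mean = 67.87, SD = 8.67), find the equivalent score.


slope = SD_Y / SD_X = 8.67 / 8.92 ~ 0.972
intercept = mean_Y - slope * mean_X = 67.87 - (8.67 / 8.92) * 50.08 ~ 19.1936
Y = slope * X + intercept. To avoid rounding drift from the rounded slope/intercept, evaluate the equivalent form Y = mean_Y + SD_Y * (X - mean_X) / SD_X at full precision:
Y = 67.87 + 8.67 * (30 - 50.08) / 8.92
Y = 67.87 - 8.67 * 20.08 / 8.92
Y = 67.87 - 174.0936 / 8.92
Y = 67.87 - 19.5172
Y = 48.3528

48.3528


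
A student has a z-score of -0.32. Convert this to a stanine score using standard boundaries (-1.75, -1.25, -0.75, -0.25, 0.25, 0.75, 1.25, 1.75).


Stanine boundaries: [-1.75, -1.25, -0.75, -0.25, 0.25, 0.75, 1.25, 1.75]
z = -0.32
Check each boundary:
  z >= -1.75 -> could be stanine 2
  z >= -1.25 -> could be stanine 3
  z >= -0.75 -> could be stanine 4
  z < -0.25
  z < 0.25
  z < 0.75
  z < 1.25
  z < 1.75
Highest qualifying boundary gives stanine = 4

4


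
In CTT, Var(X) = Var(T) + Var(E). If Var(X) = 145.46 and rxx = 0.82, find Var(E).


var_true = rxx * var_obs = 0.82 * 145.46 = 119.2772
var_error = var_obs - var_true
var_error = 145.46 - 119.2772
var_error = 26.1828

26.1828


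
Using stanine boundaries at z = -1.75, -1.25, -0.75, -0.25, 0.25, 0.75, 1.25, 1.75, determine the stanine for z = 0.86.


Stanine boundaries: [-1.75, -1.25, -0.75, -0.25, 0.25, 0.75, 1.25, 1.75]
z = 0.86
Check each boundary:
  z >= -1.75 -> could be stanine 2
  z >= -1.25 -> could be stanine 3
  z >= -0.75 -> could be stanine 4
  z >= -0.25 -> could be stanine 5
  z >= 0.25 -> could be stanine 6
  z >= 0.75 -> could be stanine 7
  z < 1.25
  z < 1.75
Highest qualifying boundary gives stanine = 7

7


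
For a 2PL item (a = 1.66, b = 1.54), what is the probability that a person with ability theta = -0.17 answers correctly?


a*(theta - b) = 1.66 * (-0.17 - 1.54) = -2.8386
exp(--2.8386) = 17.0918
P = 1 / (1 + 17.0918)
P = 0.0553

0.0553


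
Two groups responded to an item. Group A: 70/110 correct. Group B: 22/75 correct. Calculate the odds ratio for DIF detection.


Odds_A = 70/40 = 1.75
Odds_B = 22/53 = 0.4151
OR = Odds_A / Odds_B = 1.75 / 0.4151
Exactly, OR = (70 * 53) / (40 * 22) = 3710 / 880
OR = 4.2159

4.2159


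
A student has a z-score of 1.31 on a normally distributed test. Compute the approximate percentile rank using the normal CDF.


CDF(z) = 0.5 * (1 + erf(z/sqrt(2)))
erf(0.9263) = 0.8098
CDF = 0.9049
Percentile rank = 0.9049 * 100 = 90.49

90.49


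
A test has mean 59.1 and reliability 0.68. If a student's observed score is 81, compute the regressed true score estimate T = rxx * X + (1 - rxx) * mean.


T_est = rxx * X + (1 - rxx) * mean
T_est = 0.68 * 81 + 0.32 * 59.1
T_est = 55.08 + 18.912
T_est = 73.992

73.992


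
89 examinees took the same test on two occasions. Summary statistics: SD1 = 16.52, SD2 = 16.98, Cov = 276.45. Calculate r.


r = cov(X,Y) / (SD_X * SD_Y)
r = 276.45 / (16.52 * 16.98)
r = 276.45 / 280.5096
r = 0.9855

0.9855


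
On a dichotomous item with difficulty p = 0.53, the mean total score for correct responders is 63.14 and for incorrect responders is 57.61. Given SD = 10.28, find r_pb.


q = 1 - p = 0.47
rpb = ((M1 - M0) / SD) * sqrt(p * q)
rpb = ((63.14 - 57.61) / 10.28) * sqrt(0.53 * 0.47)
rpb = 0.2685

0.2685


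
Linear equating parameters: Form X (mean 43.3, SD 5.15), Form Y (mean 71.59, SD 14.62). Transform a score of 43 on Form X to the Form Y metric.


slope = SD_Y / SD_X = 14.62 / 5.15 ~ 2.8388
intercept = mean_Y - slope * mean_X = 71.59 - (14.62 / 5.15) * 43.3 ~ -51.3316
Y = slope * X + intercept. To avoid rounding drift from the rounded slope/intercept, evaluate the equivalent form Y = mean_Y + SD_Y * (X - mean_X) / SD_X at full precision:
Y = 71.59 + 14.62 * (43 - 43.3) / 5.15
Y = 71.59 - 14.62 * 0.3 / 5.15
Y = 71.59 - 4.386 / 5.15
Y = 71.59 - 0.8517
Y = 70.7383

70.7383


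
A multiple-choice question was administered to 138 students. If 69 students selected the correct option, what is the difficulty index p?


Item difficulty p = number correct / total examinees
p = 69 / 138
p = 0.5

0.5


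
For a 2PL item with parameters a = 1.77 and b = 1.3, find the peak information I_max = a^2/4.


For 2PL, max info at theta = b = 1.3
I_max = a^2 / 4 = 1.77^2 / 4
= 3.1329 / 4
I_max = 0.7832

0.7832


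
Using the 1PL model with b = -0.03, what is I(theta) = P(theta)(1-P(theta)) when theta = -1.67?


P = 1/(1+exp(-(-1.67--0.03))) = 0.1625
I = P*(1-P) = 0.1625 * 0.8375
I = 0.1361

0.1361


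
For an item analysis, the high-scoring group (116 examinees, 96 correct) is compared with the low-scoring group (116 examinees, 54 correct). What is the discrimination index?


p_upper = 96/116 = 0.8276
p_lower = 54/116 = 0.4655
D = 0.8276 - 0.4655 = 0.3621

0.3621


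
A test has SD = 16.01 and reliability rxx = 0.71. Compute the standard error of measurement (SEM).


SEM = SD * sqrt(1 - rxx)
SEM = 16.01 * sqrt(1 - 0.71)
SEM = 16.01 * sqrt(0.29) = 16.01 * 0.538516
SEM = 8.6216

8.6216


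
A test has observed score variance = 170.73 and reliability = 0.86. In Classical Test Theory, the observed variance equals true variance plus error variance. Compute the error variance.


var_true = rxx * var_obs = 0.86 * 170.73 = 146.8278
var_error = var_obs - var_true
var_error = 170.73 - 146.8278
var_error = 23.9022

23.9022


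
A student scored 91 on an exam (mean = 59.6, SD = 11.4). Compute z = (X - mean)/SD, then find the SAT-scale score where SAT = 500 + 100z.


z = (X - mean) / SD = (91 - 59.6) / 11.4
z = 31.4 / 11.4
z = 2.7544
SAT-scale = SAT = 500 + 100z
Carry z at full precision (z = 31.4 / 11.4) into the conversion:
SAT-scale = 500 + 100 * (31.4 / 11.4) = 500 + 3140 / 11.4
SAT-scale = 500 + 275.4386
SAT-scale = 775.4386

775.4386


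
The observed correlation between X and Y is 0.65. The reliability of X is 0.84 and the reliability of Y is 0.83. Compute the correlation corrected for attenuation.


r_corrected = rxy / sqrt(rxx * ryy)
= 0.65 / sqrt(0.84 * 0.83)
= 0.65 / sqrt(0.6972)
= 0.65 / 0.834985
r_corrected = 0.7785

0.7785


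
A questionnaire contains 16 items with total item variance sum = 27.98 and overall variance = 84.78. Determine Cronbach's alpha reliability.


alpha = (k/(k-1)) * (1 - sum(si^2)/s_total^2)
= (16/15) * (1 - 27.98/84.78)
alpha = 0.7146

0.7146


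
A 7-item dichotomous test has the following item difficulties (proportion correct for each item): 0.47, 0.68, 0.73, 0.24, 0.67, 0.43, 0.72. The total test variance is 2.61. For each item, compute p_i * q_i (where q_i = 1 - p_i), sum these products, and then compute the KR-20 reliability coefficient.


For each item, compute p_i * q_i:
  Item 1: 0.47 * 0.53 = 0.2491
  Item 2: 0.68 * 0.32 = 0.2176
  Item 3: 0.73 * 0.27 = 0.1971
  Item 4: 0.24 * 0.76 = 0.1824
  Item 5: 0.67 * 0.33 = 0.2211
  Item 6: 0.43 * 0.57 = 0.2451
  Item 7: 0.72 * 0.28 = 0.2016
Sum(p_i * q_i) = 0.2491 + 0.2176 + 0.1971 + 0.1824 + 0.2211 + 0.2451 + 0.2016 = 1.514
KR-20 = (k/(k-1)) * (1 - Sum(p_i*q_i) / Var_total)
= (7/6) * (1 - 1.514/2.61)
= 1.1667 * 0.4199
KR-20 = 0.4899

0.4899


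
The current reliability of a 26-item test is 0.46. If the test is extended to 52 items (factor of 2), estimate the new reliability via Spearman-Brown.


r_new = (n * rxx) / (1 + (n-1) * rxx)
r_new = (2 * 0.46) / (1 + 1 * 0.46)
r_new = 0.92 / 1.46
r_new = 0.6301

0.6301


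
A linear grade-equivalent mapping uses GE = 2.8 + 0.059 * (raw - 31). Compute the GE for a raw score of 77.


raw - median = 77 - 31 = 46
slope * diff = 0.059 * 46 = 2.714
GE = 2.8 + 2.714
GE = 5.514

5.514


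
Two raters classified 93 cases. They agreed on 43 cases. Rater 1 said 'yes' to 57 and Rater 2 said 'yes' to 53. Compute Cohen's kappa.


P_o = 43/93 = 0.462366
P_e = (57*53 + 36*40) / 8649 = 0.515782
kappa = (P_o - P_e) / (1 - P_e)
kappa = (0.462366 - 0.515782) / (1 - 0.515782)
kappa = -0.1103

-0.1103


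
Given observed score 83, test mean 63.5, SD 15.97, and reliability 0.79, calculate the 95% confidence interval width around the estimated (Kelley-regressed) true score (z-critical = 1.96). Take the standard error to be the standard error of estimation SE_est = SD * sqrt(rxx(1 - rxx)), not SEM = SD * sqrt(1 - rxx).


True score estimate = 0.79*83 + 0.21*63.5 = 78.905
SE_est = SD * sqrt(rxx * (1 - rxx)) = 15.97 * sqrt(0.79 * 0.21) = 15.97 * sqrt(0.1659) = 6.504713
CI = T_est +/- z * SE_est, so width = 2 * z * SE_est = 2 * 1.96 * 6.504713
Width = 25.4985

25.4985


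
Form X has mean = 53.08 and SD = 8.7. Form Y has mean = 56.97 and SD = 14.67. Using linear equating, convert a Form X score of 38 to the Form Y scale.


slope = SD_Y / SD_X = 14.67 / 8.7 ~ 1.6862
intercept = mean_Y - slope * mean_X = 56.97 - (14.67 / 8.7) * 53.08 ~ -32.5339
Y = slope * X + intercept. To avoid rounding drift from the rounded slope/intercept, evaluate the equivalent form Y = mean_Y + SD_Y * (X - mean_X) / SD_X at full precision:
Y = 56.97 + 14.67 * (38 - 53.08) / 8.7
Y = 56.97 - 14.67 * 15.08 / 8.7
Y = 56.97 - 221.2236 / 8.7
Y = 56.97 - 25.428
Y = 31.542

31.542


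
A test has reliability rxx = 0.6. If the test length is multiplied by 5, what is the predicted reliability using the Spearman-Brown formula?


r_new = (n * rxx) / (1 + (n-1) * rxx)
r_new = (5 * 0.6) / (1 + 4 * 0.6)
r_new = 3.0 / 3.4
r_new = 0.8824

0.8824


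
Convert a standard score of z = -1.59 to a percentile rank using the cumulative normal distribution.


CDF(z) = 0.5 * (1 + erf(z/sqrt(2)))
erf(-1.1243) = -0.8882
CDF = 0.0559
Percentile rank = 0.0559 * 100 = 5.59

5.59


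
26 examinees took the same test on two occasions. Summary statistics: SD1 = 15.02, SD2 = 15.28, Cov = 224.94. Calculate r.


r = cov(X,Y) / (SD_X * SD_Y)
r = 224.94 / (15.02 * 15.28)
r = 224.94 / 229.5056
r = 0.9801

0.9801


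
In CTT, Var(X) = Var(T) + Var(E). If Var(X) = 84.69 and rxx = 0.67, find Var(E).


var_true = rxx * var_obs = 0.67 * 84.69 = 56.7423
var_error = var_obs - var_true
var_error = 84.69 - 56.7423
var_error = 27.9477

27.9477


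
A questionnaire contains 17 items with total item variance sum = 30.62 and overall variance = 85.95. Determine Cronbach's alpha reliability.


alpha = (k/(k-1)) * (1 - sum(si^2)/s_total^2)
= (17/16) * (1 - 30.62/85.95)
alpha = 0.684

0.684


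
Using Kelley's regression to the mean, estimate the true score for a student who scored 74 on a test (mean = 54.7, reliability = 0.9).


T_est = rxx * X + (1 - rxx) * mean
T_est = 0.9 * 74 + 0.1 * 54.7
T_est = 66.6 + 5.47
T_est = 72.07

72.07


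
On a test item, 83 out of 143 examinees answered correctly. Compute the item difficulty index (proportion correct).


Item difficulty p = number correct / total examinees
p = 83 / 143
p = 0.5804

0.5804


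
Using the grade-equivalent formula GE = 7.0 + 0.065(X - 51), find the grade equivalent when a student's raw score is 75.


raw - median = 75 - 51 = 24
slope * diff = 0.065 * 24 = 1.56
GE = 7.0 + 1.56
GE = 8.56

8.56


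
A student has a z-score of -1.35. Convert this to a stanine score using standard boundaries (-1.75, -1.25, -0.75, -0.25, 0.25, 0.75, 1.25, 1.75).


Stanine boundaries: [-1.75, -1.25, -0.75, -0.25, 0.25, 0.75, 1.25, 1.75]
z = -1.35
Check each boundary:
  z >= -1.75 -> could be stanine 2
  z < -1.25
  z < -0.75
  z < -0.25
  z < 0.25
  z < 0.75
  z < 1.25
  z < 1.75
Highest qualifying boundary gives stanine = 2

2


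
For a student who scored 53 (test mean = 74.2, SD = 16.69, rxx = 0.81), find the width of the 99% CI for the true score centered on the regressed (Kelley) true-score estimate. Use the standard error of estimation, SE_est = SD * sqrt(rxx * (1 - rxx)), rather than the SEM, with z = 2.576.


True score estimate = 0.81*53 + 0.19*74.2 = 57.028
SE_est = SD * sqrt(rxx * (1 - rxx)) = 16.69 * sqrt(0.81 * 0.19) = 16.69 * sqrt(0.1539) = 6.547502
CI = T_est +/- z * SE_est, so width = 2 * z * SE_est = 2 * 2.576 * 6.547502
Width = 33.7327

33.7327


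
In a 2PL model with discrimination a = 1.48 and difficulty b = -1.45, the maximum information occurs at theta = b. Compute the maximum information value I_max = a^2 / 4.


For 2PL, max info at theta = b = -1.45
I_max = a^2 / 4 = 1.48^2 / 4
= 2.1904 / 4
I_max = 0.5476

0.5476


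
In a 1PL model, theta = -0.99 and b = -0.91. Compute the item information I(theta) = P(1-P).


P = 1/(1+exp(-(-0.99--0.91))) = 0.48
I = P*(1-P) = 0.48 * 0.52
I = 0.2496

0.2496


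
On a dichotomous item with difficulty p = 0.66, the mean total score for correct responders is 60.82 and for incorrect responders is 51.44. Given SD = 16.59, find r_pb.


q = 1 - p = 0.34
rpb = ((M1 - M0) / SD) * sqrt(p * q)
rpb = ((60.82 - 51.44) / 16.59) * sqrt(0.66 * 0.34)
rpb = 0.2678

0.2678


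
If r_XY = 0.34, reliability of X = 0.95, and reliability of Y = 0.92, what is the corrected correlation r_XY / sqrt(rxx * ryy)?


r_corrected = rxy / sqrt(rxx * ryy)
= 0.34 / sqrt(0.95 * 0.92)
= 0.34 / sqrt(0.874)
= 0.34 / 0.93488
r_corrected = 0.3637

0.3637


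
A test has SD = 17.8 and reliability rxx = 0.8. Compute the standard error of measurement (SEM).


SEM = SD * sqrt(1 - rxx)
SEM = 17.8 * sqrt(1 - 0.8)
SEM = 17.8 * sqrt(0.2) = 17.8 * 0.447214
SEM = 7.9604

7.9604


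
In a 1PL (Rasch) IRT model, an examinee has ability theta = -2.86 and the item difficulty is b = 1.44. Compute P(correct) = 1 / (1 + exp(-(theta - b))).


theta - b = -2.86 - 1.44 = -4.3
exp(-(theta - b)) = exp(4.3) = 73.6998
P = 1 / (1 + 73.6998)
P = 0.0134

0.0134


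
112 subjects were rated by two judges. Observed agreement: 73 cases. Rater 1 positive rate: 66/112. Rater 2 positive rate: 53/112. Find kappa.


P_o = 73/112 = 0.651786
P_e = (66*53 + 46*59) / 12544 = 0.495217
kappa = (P_o - P_e) / (1 - P_e)
kappa = (0.651786 - 0.495217) / (1 - 0.495217)
kappa = 0.3102

0.3102


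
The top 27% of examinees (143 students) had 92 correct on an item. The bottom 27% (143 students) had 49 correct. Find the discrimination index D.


p_upper = 92/143 = 0.6434
p_lower = 49/143 = 0.3427
D = 0.6434 - 0.3427 = 0.3007

0.3007


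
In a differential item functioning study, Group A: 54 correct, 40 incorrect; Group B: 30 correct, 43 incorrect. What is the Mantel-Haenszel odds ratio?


Odds_A = 54/40 = 1.35
Odds_B = 30/43 = 0.6977
OR = Odds_A / Odds_B = 1.35 / 0.6977
Exactly, OR = (54 * 43) / (40 * 30) = 2322 / 1200
OR = 1.935

1.935


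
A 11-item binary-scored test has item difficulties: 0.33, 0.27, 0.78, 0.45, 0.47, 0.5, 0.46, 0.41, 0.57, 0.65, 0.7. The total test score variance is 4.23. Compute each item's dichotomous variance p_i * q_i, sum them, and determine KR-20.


For each item, compute p_i * q_i:
  Item 1: 0.33 * 0.67 = 0.2211
  Item 2: 0.27 * 0.73 = 0.1971
  Item 3: 0.78 * 0.22 = 0.1716
  Item 4: 0.45 * 0.55 = 0.2475
  Item 5: 0.47 * 0.53 = 0.2491
  Item 6: 0.5 * 0.5 = 0.25
  Item 7: 0.46 * 0.54 = 0.2484
  Item 8: 0.41 * 0.59 = 0.2419
  Item 9: 0.57 * 0.43 = 0.2451
  Item 10: 0.65 * 0.35 = 0.2275
  Item 11: 0.7 * 0.3 = 0.21
Sum(p_i * q_i) = 0.2211 + 0.1971 + 0.1716 + 0.2475 + 0.2491 + 0.25 + 0.2484 + 0.2419 + 0.2451 + 0.2275 + 0.21 = 2.5093
KR-20 = (k/(k-1)) * (1 - Sum(p_i*q_i) / Var_total)
= (11/10) * (1 - 2.5093/4.23)
= 1.1 * 0.4068
KR-20 = 0.4475

0.4475


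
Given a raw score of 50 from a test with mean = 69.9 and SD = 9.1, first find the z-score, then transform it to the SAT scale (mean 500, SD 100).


z = (X - mean) / SD = (50 - 69.9) / 9.1
z = -19.9 / 9.1
z = -2.1868
SAT-scale = SAT = 500 + 100z
Carry z at full precision (z = -19.9 / 9.1) into the conversion:
SAT-scale = 500 + 100 * (-19.9 / 9.1) = 500 + -1990 / 9.1
SAT-scale = 500 + -218.6813
SAT-scale = 281.3187

281.3187


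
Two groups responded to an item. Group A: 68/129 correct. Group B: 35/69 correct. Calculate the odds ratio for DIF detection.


Odds_A = 68/61 = 1.1148
Odds_B = 35/34 = 1.0294
OR = Odds_A / Odds_B = 1.1148 / 1.0294
Exactly, OR = (68 * 34) / (61 * 35) = 2312 / 2135
OR = 1.0829

1.0829


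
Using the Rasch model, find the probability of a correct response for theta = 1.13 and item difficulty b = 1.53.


theta - b = 1.13 - 1.53 = -0.4
exp(-(theta - b)) = exp(0.4) = 1.4918
P = 1 / (1 + 1.4918)
P = 0.4013

0.4013


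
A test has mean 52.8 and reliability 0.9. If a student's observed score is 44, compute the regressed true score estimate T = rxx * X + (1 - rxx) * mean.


T_est = rxx * X + (1 - rxx) * mean
T_est = 0.9 * 44 + 0.1 * 52.8
T_est = 39.6 + 5.28
T_est = 44.88

44.88


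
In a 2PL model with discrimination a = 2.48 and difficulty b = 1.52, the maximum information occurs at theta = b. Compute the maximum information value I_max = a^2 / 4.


For 2PL, max info at theta = b = 1.52
I_max = a^2 / 4 = 2.48^2 / 4
= 6.1504 / 4
I_max = 1.5376

1.5376


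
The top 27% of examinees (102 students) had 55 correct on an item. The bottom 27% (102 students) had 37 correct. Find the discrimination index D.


p_upper = 55/102 = 0.5392
p_lower = 37/102 = 0.3627
D = 0.5392 - 0.3627 = 0.1765

0.1765


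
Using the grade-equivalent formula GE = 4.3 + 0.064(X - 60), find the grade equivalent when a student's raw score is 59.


raw - median = 59 - 60 = -1
slope * diff = 0.064 * -1 = -0.064
GE = 4.3 + -0.064
GE = 4.236

4.236


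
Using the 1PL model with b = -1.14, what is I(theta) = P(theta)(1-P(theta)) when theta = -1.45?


P = 1/(1+exp(-(-1.45--1.14))) = 0.4231
I = P*(1-P) = 0.4231 * 0.5769
I = 0.2441

0.2441


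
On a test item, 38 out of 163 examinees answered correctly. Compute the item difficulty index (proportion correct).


Item difficulty p = number correct / total examinees
p = 38 / 163
p = 0.2331

0.2331


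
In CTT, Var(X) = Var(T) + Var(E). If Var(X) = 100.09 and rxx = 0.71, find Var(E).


var_true = rxx * var_obs = 0.71 * 100.09 = 71.0639
var_error = var_obs - var_true
var_error = 100.09 - 71.0639
var_error = 29.0261

29.0261


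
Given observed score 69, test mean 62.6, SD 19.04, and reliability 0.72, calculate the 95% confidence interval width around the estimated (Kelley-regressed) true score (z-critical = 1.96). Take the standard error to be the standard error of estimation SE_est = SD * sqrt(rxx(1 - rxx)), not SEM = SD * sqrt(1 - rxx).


True score estimate = 0.72*69 + 0.28*62.6 = 67.208
SE_est = SD * sqrt(rxx * (1 - rxx)) = 19.04 * sqrt(0.72 * 0.28) = 19.04 * sqrt(0.2016) = 8.548939
CI = T_est +/- z * SE_est, so width = 2 * z * SE_est = 2 * 1.96 * 8.548939
Width = 33.5118

33.5118


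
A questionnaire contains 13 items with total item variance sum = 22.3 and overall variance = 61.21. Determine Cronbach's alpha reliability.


alpha = (k/(k-1)) * (1 - sum(si^2)/s_total^2)
= (13/12) * (1 - 22.3/61.21)
alpha = 0.6887

0.6887


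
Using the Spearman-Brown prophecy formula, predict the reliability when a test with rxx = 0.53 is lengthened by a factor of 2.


r_new = (n * rxx) / (1 + (n-1) * rxx)
r_new = (2 * 0.53) / (1 + 1 * 0.53)
r_new = 1.06 / 1.53
r_new = 0.6928

0.6928


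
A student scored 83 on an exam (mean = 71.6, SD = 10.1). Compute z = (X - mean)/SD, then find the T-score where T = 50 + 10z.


z = (X - mean) / SD = (83 - 71.6) / 10.1
z = 11.4 / 10.1
z = 1.1287
T-score = T = 50 + 10z
Carry z at full precision (z = 11.4 / 10.1) into the conversion:
T-score = 50 + 10 * (11.4 / 10.1) = 50 + 114 / 10.1
T-score = 50 + 11.2871
T-score = 61.2871

61.2871


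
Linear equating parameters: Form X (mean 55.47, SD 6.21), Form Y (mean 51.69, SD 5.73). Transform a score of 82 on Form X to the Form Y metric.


slope = SD_Y / SD_X = 5.73 / 6.21 ~ 0.9227
intercept = mean_Y - slope * mean_X = 51.69 - (5.73 / 6.21) * 55.47 ~ 0.5075
Y = slope * X + intercept. To avoid rounding drift from the rounded slope/intercept, evaluate the equivalent form Y = mean_Y + SD_Y * (X - mean_X) / SD_X at full precision:
Y = 51.69 + 5.73 * (82 - 55.47) / 6.21
Y = 51.69 + 5.73 * 26.53 / 6.21
Y = 51.69 + 152.0169 / 6.21
Y = 51.69 + 24.4794
Y = 76.1694

76.1694


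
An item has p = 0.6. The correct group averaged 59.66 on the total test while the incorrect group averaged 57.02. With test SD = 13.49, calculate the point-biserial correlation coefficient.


q = 1 - p = 0.4
rpb = ((M1 - M0) / SD) * sqrt(p * q)
rpb = ((59.66 - 57.02) / 13.49) * sqrt(0.6 * 0.4)
rpb = 0.0959

0.0959


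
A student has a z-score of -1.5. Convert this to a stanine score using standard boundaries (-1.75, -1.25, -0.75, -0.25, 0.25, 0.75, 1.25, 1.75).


Stanine boundaries: [-1.75, -1.25, -0.75, -0.25, 0.25, 0.75, 1.25, 1.75]
z = -1.5
Check each boundary:
  z >= -1.75 -> could be stanine 2
  z < -1.25
  z < -0.75
  z < -0.25
  z < 0.25
  z < 0.75
  z < 1.25
  z < 1.75
Highest qualifying boundary gives stanine = 2

2


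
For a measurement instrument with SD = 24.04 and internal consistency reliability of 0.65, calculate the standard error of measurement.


SEM = SD * sqrt(1 - rxx)
SEM = 24.04 * sqrt(1 - 0.65)
SEM = 24.04 * sqrt(0.35) = 24.04 * 0.591608
SEM = 14.2223

14.2223


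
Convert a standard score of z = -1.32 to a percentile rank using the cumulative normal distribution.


CDF(z) = 0.5 * (1 + erf(z/sqrt(2)))
erf(-0.9334) = -0.8132
CDF = 0.0934
Percentile rank = 0.0934 * 100 = 9.34

9.34


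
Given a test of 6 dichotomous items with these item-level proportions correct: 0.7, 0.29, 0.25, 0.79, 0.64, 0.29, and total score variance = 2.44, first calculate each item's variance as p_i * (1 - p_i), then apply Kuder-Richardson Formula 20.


For each item, compute p_i * q_i:
  Item 1: 0.7 * 0.3 = 0.21
  Item 2: 0.29 * 0.71 = 0.2059
  Item 3: 0.25 * 0.75 = 0.1875
  Item 4: 0.79 * 0.21 = 0.1659
  Item 5: 0.64 * 0.36 = 0.2304
  Item 6: 0.29 * 0.71 = 0.2059
Sum(p_i * q_i) = 0.21 + 0.2059 + 0.1875 + 0.1659 + 0.2304 + 0.2059 = 1.2056
KR-20 = (k/(k-1)) * (1 - Sum(p_i*q_i) / Var_total)
= (6/5) * (1 - 1.2056/2.44)
= 1.2 * 0.5059
KR-20 = 0.6071

0.6071


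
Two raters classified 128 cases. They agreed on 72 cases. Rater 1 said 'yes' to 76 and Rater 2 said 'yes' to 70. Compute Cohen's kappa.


P_o = 72/128 = 0.5625
P_e = (76*70 + 52*58) / 16384 = 0.508789
kappa = (P_o - P_e) / (1 - P_e)
kappa = (0.5625 - 0.508789) / (1 - 0.508789)
kappa = 0.1093

0.1093


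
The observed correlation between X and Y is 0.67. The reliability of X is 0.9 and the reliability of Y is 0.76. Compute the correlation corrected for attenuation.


r_corrected = rxy / sqrt(rxx * ryy)
= 0.67 / sqrt(0.9 * 0.76)
= 0.67 / sqrt(0.684)
= 0.67 / 0.827043
r_corrected = 0.8101

0.8101


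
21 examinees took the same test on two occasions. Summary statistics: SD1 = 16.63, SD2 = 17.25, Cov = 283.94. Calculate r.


r = cov(X,Y) / (SD_X * SD_Y)
r = 283.94 / (16.63 * 17.25)
r = 283.94 / 286.8675
r = 0.9898

0.9898


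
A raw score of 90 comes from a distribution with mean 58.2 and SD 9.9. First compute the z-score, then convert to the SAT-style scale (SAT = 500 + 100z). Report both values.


z = (X - mean) / SD = (90 - 58.2) / 9.9
z = 31.8 / 9.9
z = 3.2121
SAT-scale = SAT = 500 + 100z
Carry z at full precision (z = 31.8 / 9.9) into the conversion:
SAT-scale = 500 + 100 * (31.8 / 9.9) = 500 + 3180 / 9.9
SAT-scale = 500 + 321.2121
SAT-scale = 821.2121

821.2121


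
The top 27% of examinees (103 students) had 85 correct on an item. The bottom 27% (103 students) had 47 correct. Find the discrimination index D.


p_upper = 85/103 = 0.8252
p_lower = 47/103 = 0.4563
D = 0.8252 - 0.4563 = 0.3689

0.3689


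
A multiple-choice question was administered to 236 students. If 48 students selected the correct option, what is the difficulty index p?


Item difficulty p = number correct / total examinees
p = 48 / 236
p = 0.2034

0.2034


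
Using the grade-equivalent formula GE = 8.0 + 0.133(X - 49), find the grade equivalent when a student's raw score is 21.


raw - median = 21 - 49 = -28
slope * diff = 0.133 * -28 = -3.724
GE = 8.0 + -3.724
GE = 4.276

4.276


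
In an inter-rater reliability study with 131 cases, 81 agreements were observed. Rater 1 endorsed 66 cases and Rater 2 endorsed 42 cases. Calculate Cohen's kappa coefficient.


P_o = 81/131 = 0.618321
P_e = (66*42 + 65*89) / 17161 = 0.498631
kappa = (P_o - P_e) / (1 - P_e)
kappa = (0.618321 - 0.498631) / (1 - 0.498631)
kappa = 0.2387

0.2387


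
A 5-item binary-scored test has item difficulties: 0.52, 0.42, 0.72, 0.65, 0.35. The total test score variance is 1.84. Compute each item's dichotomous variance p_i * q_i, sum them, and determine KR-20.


For each item, compute p_i * q_i:
  Item 1: 0.52 * 0.48 = 0.2496
  Item 2: 0.42 * 0.58 = 0.2436
  Item 3: 0.72 * 0.28 = 0.2016
  Item 4: 0.65 * 0.35 = 0.2275
  Item 5: 0.35 * 0.65 = 0.2275
Sum(p_i * q_i) = 0.2496 + 0.2436 + 0.2016 + 0.2275 + 0.2275 = 1.1498
KR-20 = (k/(k-1)) * (1 - Sum(p_i*q_i) / Var_total)
= (5/4) * (1 - 1.1498/1.84)
= 1.25 * 0.3751
KR-20 = 0.4689

0.4689


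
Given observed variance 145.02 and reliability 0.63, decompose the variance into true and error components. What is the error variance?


var_true = rxx * var_obs = 0.63 * 145.02 = 91.3626
var_error = var_obs - var_true
var_error = 145.02 - 91.3626
var_error = 53.6574

53.6574


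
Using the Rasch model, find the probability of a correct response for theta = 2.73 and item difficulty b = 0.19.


theta - b = 2.73 - 0.19 = 2.54
exp(-(theta - b)) = exp(-2.54) = 0.0789
P = 1 / (1 + 0.0789)
P = 0.9269

0.9269


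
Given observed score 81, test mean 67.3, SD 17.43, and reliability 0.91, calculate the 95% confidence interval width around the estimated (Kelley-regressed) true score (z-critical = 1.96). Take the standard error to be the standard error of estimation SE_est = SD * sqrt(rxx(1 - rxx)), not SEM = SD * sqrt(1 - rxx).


True score estimate = 0.91*81 + 0.09*67.3 = 79.767
SE_est = SD * sqrt(rxx * (1 - rxx)) = 17.43 * sqrt(0.91 * 0.09) = 17.43 * sqrt(0.0819) = 4.988148
CI = T_est +/- z * SE_est, so width = 2 * z * SE_est = 2 * 1.96 * 4.988148
Width = 19.5535

19.5535


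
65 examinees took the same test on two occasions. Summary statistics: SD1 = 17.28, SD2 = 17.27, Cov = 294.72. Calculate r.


r = cov(X,Y) / (SD_X * SD_Y)
r = 294.72 / (17.28 * 17.27)
r = 294.72 / 298.4256
r = 0.9876

0.9876


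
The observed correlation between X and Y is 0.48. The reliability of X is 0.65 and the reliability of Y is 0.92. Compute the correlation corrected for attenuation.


r_corrected = rxy / sqrt(rxx * ryy)
= 0.48 / sqrt(0.65 * 0.92)
= 0.48 / sqrt(0.598)
= 0.48 / 0.773305
r_corrected = 0.6207

0.6207


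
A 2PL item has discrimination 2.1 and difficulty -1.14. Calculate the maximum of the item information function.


For 2PL, max info at theta = b = -1.14
I_max = a^2 / 4 = 2.1^2 / 4
= 4.41 / 4
I_max = 1.1025

1.1025


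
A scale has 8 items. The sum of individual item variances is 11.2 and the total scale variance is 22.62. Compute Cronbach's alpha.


alpha = (k/(k-1)) * (1 - sum(si^2)/s_total^2)
= (8/7) * (1 - 11.2/22.62)
alpha = 0.577

0.577


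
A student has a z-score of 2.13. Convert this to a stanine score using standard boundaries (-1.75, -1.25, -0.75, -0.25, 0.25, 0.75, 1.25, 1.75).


Stanine boundaries: [-1.75, -1.25, -0.75, -0.25, 0.25, 0.75, 1.25, 1.75]
z = 2.13
Check each boundary:
  z >= -1.75 -> could be stanine 2
  z >= -1.25 -> could be stanine 3
  z >= -0.75 -> could be stanine 4
  z >= -0.25 -> could be stanine 5
  z >= 0.25 -> could be stanine 6
  z >= 0.75 -> could be stanine 7
  z >= 1.25 -> could be stanine 8
  z >= 1.75 -> could be stanine 9
Highest qualifying boundary gives stanine = 9

9


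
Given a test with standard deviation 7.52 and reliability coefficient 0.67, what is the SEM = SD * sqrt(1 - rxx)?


SEM = SD * sqrt(1 - rxx)
SEM = 7.52 * sqrt(1 - 0.67)
SEM = 7.52 * sqrt(0.33) = 7.52 * 0.574456
SEM = 4.3199

4.3199


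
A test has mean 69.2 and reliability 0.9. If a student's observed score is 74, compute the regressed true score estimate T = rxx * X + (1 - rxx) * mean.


T_est = rxx * X + (1 - rxx) * mean
T_est = 0.9 * 74 + 0.1 * 69.2
T_est = 66.6 + 6.92
T_est = 73.52

73.52


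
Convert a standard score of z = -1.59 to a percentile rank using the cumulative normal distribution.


CDF(z) = 0.5 * (1 + erf(z/sqrt(2)))
erf(-1.1243) = -0.8882
CDF = 0.0559
Percentile rank = 0.0559 * 100 = 5.59

5.59


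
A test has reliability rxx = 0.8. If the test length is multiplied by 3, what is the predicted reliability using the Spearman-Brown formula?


r_new = (n * rxx) / (1 + (n-1) * rxx)
r_new = (3 * 0.8) / (1 + 2 * 0.8)
r_new = 2.4 / 2.6
r_new = 0.9231

0.9231


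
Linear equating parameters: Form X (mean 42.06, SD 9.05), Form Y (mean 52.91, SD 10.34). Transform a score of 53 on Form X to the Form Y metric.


slope = SD_Y / SD_X = 10.34 / 9.05 ~ 1.1425
intercept = mean_Y - slope * mean_X = 52.91 - (10.34 / 9.05) * 42.06 ~ 4.8547
Y = slope * X + intercept. To avoid rounding drift from the rounded slope/intercept, evaluate the equivalent form Y = mean_Y + SD_Y * (X - mean_X) / SD_X at full precision:
Y = 52.91 + 10.34 * (53 - 42.06) / 9.05
Y = 52.91 + 10.34 * 10.94 / 9.05
Y = 52.91 + 113.1196 / 9.05
Y = 52.91 + 12.4994
Y = 65.4094

65.4094


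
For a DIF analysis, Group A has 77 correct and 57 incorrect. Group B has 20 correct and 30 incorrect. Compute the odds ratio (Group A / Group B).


Odds_A = 77/57 = 1.3509
Odds_B = 20/30 = 0.6667
OR = Odds_A / Odds_B = 1.3509 / 0.6667
Exactly, OR = (77 * 30) / (57 * 20) = 2310 / 1140
OR = 2.0263

2.0263


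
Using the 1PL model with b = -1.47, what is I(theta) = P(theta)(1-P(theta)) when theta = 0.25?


P = 1/(1+exp(-(0.25--1.47))) = 0.8481
I = P*(1-P) = 0.8481 * 0.1519
I = 0.1288

0.1288


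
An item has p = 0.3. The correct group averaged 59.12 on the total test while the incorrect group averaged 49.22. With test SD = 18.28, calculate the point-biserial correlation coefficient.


q = 1 - p = 0.7
rpb = ((M1 - M0) / SD) * sqrt(p * q)
rpb = ((59.12 - 49.22) / 18.28) * sqrt(0.3 * 0.7)
rpb = 0.2482

0.2482


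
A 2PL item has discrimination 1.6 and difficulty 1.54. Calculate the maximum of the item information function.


For 2PL, max info at theta = b = 1.54
I_max = a^2 / 4 = 1.6^2 / 4
= 2.56 / 4
I_max = 0.64

0.64


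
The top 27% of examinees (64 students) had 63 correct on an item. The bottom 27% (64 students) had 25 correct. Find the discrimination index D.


p_upper = 63/64 = 0.9844
p_lower = 25/64 = 0.3906
D = 0.9844 - 0.3906 = 0.5938

0.5938


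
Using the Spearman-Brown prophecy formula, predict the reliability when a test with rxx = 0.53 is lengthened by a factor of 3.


r_new = (n * rxx) / (1 + (n-1) * rxx)
r_new = (3 * 0.53) / (1 + 2 * 0.53)
r_new = 1.59 / 2.06
r_new = 0.7718

0.7718


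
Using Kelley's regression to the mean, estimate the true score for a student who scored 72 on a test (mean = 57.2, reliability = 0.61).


T_est = rxx * X + (1 - rxx) * mean
T_est = 0.61 * 72 + 0.39 * 57.2
T_est = 43.92 + 22.308
T_est = 66.228

66.228


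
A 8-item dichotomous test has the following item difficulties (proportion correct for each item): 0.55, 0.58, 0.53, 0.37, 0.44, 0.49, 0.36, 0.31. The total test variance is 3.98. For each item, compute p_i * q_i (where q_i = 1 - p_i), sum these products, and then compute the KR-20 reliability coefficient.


For each item, compute p_i * q_i:
  Item 1: 0.55 * 0.45 = 0.2475
  Item 2: 0.58 * 0.42 = 0.2436
  Item 3: 0.53 * 0.47 = 0.2491
  Item 4: 0.37 * 0.63 = 0.2331
  Item 5: 0.44 * 0.56 = 0.2464
  Item 6: 0.49 * 0.51 = 0.2499
  Item 7: 0.36 * 0.64 = 0.2304
  Item 8: 0.31 * 0.69 = 0.2139
Sum(p_i * q_i) = 0.2475 + 0.2436 + 0.2491 + 0.2331 + 0.2464 + 0.2499 + 0.2304 + 0.2139 = 1.9139
KR-20 = (k/(k-1)) * (1 - Sum(p_i*q_i) / Var_total)
= (8/7) * (1 - 1.9139/3.98)
= 1.1429 * 0.5191
KR-20 = 0.5933

0.5933


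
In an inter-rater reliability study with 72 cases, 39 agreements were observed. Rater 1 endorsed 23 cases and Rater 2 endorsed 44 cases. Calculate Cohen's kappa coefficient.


P_o = 39/72 = 0.541667
P_e = (23*44 + 49*28) / 5184 = 0.459877
kappa = (P_o - P_e) / (1 - P_e)
kappa = (0.541667 - 0.459877) / (1 - 0.459877)
kappa = 0.1514

0.1514


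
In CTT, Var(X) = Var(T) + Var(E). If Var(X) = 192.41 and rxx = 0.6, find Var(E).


var_true = rxx * var_obs = 0.6 * 192.41 = 115.446
var_error = var_obs - var_true
var_error = 192.41 - 115.446
var_error = 76.964

76.964


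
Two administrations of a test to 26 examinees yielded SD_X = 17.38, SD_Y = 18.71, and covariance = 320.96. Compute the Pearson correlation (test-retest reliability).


r = cov(X,Y) / (SD_X * SD_Y)
r = 320.96 / (17.38 * 18.71)
r = 320.96 / 325.1798
r = 0.987

0.987


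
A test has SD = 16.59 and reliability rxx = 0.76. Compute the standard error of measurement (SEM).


SEM = SD * sqrt(1 - rxx)
SEM = 16.59 * sqrt(1 - 0.76)
SEM = 16.59 * sqrt(0.24) = 16.59 * 0.489898
SEM = 8.1274

8.1274


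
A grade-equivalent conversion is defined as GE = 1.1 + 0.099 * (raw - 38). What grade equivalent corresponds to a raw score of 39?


raw - median = 39 - 38 = 1
slope * diff = 0.099 * 1 = 0.099
GE = 1.1 + 0.099
GE = 1.199

1.199


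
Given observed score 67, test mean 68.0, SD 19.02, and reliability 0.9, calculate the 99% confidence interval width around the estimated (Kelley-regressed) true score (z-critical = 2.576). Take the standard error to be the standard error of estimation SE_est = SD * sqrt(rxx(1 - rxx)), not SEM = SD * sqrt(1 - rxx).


True score estimate = 0.9*67 + 0.1*68.0 = 67.1
SE_est = SD * sqrt(rxx * (1 - rxx)) = 19.02 * sqrt(0.9 * 0.1) = 19.02 * sqrt(0.09) = 5.706
CI = T_est +/- z * SE_est, so width = 2 * z * SE_est = 2 * 2.576 * 5.706
Width = 29.3973

29.3973
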